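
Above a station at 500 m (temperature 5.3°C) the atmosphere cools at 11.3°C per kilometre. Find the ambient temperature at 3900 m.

-33.12°C

500–3900 m, environmental: Δz = 3.4 km ⇒ ΔT = -38.42°C; T = -33.12°C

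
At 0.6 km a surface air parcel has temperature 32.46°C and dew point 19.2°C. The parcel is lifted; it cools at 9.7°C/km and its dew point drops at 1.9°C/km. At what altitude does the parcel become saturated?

T and T_d converge at 9.7 − 1.9 = 7.8°C per km
Height above start = (32.46 − 19.2) / 7.8 = 1.7 km
LCL altitude = 600 m + 1700 m = 2300 m

2.3 km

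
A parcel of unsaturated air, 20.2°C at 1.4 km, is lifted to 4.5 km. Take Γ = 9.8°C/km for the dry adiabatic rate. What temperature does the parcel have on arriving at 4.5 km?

1400–4500 m, dry adiabatic: Δz = 3.1 km ⇒ ΔT = -30.38°C; T = -10.18°C

-10.18°C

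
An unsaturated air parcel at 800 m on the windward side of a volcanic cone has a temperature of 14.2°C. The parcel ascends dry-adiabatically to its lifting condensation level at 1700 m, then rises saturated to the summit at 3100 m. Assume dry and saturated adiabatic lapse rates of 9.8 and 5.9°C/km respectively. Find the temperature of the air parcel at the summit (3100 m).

800–1700 m, dry: Δz = 0.9 km ⇒ ΔT = -8.82°C; T = 5.38°C
1700–3100 m, saturated: Δz = 1.4 km ⇒ ΔT = -8.26°C; T = -2.88°C

-2.88°C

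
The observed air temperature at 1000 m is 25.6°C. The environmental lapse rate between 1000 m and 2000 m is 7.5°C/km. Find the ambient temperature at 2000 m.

18.1°C

1000 → 2000 m (environmental, 7.5°C/km): ΔT = -7.5 × 1 = -7.5°C → T = 18.1°C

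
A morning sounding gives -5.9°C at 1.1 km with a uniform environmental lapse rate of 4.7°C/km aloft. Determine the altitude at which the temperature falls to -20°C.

4.1 km

Height above start = (-5.9 − (-20)) / 4.7 = 3 km
Altitude = 1100 m + 3000 m = 4100 m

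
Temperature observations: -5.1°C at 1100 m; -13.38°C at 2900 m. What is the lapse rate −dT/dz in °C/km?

4.6°C/km

Γ = −ΔT/Δz = (-5.1 − (-13.38)) / (2900 − 1100) m
  = 8.28°C / 1.8 km = 4.6°C/km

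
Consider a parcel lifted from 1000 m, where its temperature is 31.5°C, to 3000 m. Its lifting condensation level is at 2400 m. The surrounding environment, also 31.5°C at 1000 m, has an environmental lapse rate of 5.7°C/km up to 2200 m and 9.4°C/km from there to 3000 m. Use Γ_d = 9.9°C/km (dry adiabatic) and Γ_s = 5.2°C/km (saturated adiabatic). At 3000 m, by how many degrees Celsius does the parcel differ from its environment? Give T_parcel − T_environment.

Parcel:
  1000–2400 m, dry: Δz = 1.4 km ⇒ ΔT = -13.86°C; T = 17.64°C
  2400–3000 m, saturated: Δz = 0.6 km ⇒ ΔT = -3.12°C; T = 14.52°C
Environment:
  1000–2200 m, environment, lower layer: Δz = 1.2 km ⇒ ΔT = -6.84°C; T = 24.66°C
  2200–3000 m, environment, upper layer: Δz = 0.8 km ⇒ ΔT = -7.52°C; T = 17.14°C
T_parcel − T_env = 14.52 − 17.14 = -2.62°C

-2.62°C (parcel cooler than environment)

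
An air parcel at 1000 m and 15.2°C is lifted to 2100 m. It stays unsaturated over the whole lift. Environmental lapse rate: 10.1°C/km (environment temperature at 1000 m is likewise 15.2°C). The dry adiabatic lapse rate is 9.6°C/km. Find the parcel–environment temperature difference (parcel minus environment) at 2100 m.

Parcel:
  From 1000 m to 2100 m (dry): cools by 9.6 × 1.1 = 10.56°C, giving 4.64°C.
Environment:
  From 1000 m to 2100 m (environment): cools by 10.1 × 1.1 = 11.11°C, giving 4.09°C.
T_parcel − T_env = 4.64 − 4.09 = +0.55°C

+0.55°C (parcel warmer than environment)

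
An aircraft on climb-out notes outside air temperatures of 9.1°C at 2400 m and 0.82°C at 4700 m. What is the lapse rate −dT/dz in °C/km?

3.6°C/km

Γ = −ΔT/Δz = (9.1 − 0.82) / (4700 − 2400) m
  = 8.28°C / 2.3 km = 3.6°C/km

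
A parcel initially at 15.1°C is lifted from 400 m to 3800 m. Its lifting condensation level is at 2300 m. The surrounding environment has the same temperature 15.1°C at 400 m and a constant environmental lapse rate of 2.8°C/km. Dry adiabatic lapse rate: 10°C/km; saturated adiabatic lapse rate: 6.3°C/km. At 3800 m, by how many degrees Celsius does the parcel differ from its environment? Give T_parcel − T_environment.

Parcel:
  Dry to 2300 m: -10 × 1.9 km = -19°C, so T = -3.9°C.
  Saturated to 3800 m: -6.3 × 1.5 km = -9.45°C, so T = -13.35°C.
Environment:
  Environment to 3800 m: -2.8 × 3.4 km = -9.52°C, so T = 5.58°C.
T_parcel − T_env = -13.35 − 5.58 = -18.93°C

-18.93°C (parcel cooler than environment)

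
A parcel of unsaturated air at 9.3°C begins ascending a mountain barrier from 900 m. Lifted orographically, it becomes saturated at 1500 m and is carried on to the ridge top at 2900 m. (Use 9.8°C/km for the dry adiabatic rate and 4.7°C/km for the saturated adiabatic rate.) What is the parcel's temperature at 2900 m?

Dry to 1500 m: -9.8 × 0.6 km = -5.88°C, so T = 3.42°C.
Saturated to 2900 m: -4.7 × 1.4 km = -6.58°C, so T = -3.16°C.

-3.16°C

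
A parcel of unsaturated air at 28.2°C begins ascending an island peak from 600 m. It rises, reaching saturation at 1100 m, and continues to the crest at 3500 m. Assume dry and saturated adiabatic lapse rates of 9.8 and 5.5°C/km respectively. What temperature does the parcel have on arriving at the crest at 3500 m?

10.1°C

600–1100 m, dry: Δz = 0.5 km ⇒ ΔT = -4.9°C; T = 23.3°C
1100–3500 m, saturated: Δz = 2.4 km ⇒ ΔT = -13.2°C; T = 10.1°C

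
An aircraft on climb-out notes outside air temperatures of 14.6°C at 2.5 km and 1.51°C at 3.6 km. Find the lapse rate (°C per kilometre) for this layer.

Γ = −ΔT/Δz = (14.6 − 1.51) / (3600 − 2500) m
  = 13.09°C / 1.1 km = 11.9°C/km

11.9°C/km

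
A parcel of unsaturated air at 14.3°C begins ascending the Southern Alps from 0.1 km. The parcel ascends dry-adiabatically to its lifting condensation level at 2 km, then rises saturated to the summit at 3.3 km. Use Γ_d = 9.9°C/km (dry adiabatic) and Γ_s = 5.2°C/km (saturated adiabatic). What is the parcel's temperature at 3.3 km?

-11.27°C

100–2000 m, dry: Δz = 1.9 km ⇒ ΔT = -18.81°C; T = -4.51°C
2000–3300 m, saturated: Δz = 1.3 km ⇒ ΔT = -6.76°C; T = -11.27°C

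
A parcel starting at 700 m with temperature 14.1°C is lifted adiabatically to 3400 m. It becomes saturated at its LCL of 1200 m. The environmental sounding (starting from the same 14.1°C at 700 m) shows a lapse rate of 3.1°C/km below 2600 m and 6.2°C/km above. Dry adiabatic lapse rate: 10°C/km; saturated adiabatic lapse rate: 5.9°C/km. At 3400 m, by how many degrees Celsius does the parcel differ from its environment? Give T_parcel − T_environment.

-7.13°C (parcel cooler than environment)

Parcel:
  700–1200 m, dry: Δz = 0.5 km ⇒ ΔT = -5°C; T = 9.1°C
  1200–3400 m, saturated: Δz = 2.2 km ⇒ ΔT = -12.98°C; T = -3.88°C
Environment:
  700–2600 m, environment, lower layer: Δz = 1.9 km ⇒ ΔT = -5.89°C; T = 8.21°C
  2600–3400 m, environment, upper layer: Δz = 0.8 km ⇒ ΔT = -4.96°C; T = 3.25°C
T_parcel − T_env = -3.88 − 3.25 = -7.13°C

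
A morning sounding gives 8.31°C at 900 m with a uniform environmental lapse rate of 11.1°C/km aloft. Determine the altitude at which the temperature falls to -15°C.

Height above start = (8.31 − (-15)) / 11.1 = 2.1 km
Altitude = 900 m + 2100 m = 3000 m

3000 m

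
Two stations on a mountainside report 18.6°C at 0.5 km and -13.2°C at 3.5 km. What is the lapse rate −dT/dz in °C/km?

Γ = −ΔT/Δz = (18.6 − (-13.2)) / (3500 − 500) m
  = 31.8°C / 3 km = 10.6°C/km

10.6°C/km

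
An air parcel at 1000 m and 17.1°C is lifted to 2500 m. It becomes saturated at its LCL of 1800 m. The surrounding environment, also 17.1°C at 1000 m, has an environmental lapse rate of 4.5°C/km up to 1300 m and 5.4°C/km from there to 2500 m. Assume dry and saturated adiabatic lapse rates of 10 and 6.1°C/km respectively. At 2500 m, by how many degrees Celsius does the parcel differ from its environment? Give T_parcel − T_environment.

Parcel:
  1000–1800 m, dry: Δz = 0.8 km ⇒ ΔT = -8°C; T = 9.1°C
  1800–2500 m, saturated: Δz = 0.7 km ⇒ ΔT = -4.27°C; T = 4.83°C
Environment:
  1000–1300 m, environment, lower layer: Δz = 0.3 km ⇒ ΔT = -1.35°C; T = 15.75°C
  1300–2500 m, environment, upper layer: Δz = 1.2 km ⇒ ΔT = -6.48°C; T = 9.27°C
T_parcel − T_env = 4.83 − 9.27 = -4.44°C

-4.44°C (parcel cooler than environment)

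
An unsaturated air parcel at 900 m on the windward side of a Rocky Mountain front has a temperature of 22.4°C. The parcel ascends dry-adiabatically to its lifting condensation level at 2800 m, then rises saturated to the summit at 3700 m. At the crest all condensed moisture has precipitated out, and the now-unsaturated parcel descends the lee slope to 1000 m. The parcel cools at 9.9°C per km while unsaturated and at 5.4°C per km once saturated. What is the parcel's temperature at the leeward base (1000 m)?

Dry to 2800 m: -9.9 × 1.9 km = -18.81°C, so T = 3.59°C.
Saturated to 3700 m: -5.4 × 0.9 km = -4.86°C, so T = -1.27°C.
Dry descent to 1000 m: +9.9 × 2.7 km = +26.73°C, so T = 25.46°C.

25.46°C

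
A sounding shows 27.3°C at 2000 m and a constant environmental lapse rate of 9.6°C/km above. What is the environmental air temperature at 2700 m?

2000 → 2700 m (environmental, 9.6°C/km): ΔT = -9.6 × 0.7 = -6.72°C → T = 20.58°C

20.58°C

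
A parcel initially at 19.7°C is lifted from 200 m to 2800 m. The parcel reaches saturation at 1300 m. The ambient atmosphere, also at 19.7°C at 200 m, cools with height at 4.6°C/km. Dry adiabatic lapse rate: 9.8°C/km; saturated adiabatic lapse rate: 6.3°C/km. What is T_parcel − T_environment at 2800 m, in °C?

-8.27°C (parcel cooler than environment)

Parcel:
  200–1300 m, dry: Δz = 1.1 km ⇒ ΔT = -10.78°C; T = 8.92°C
  1300–2800 m, saturated: Δz = 1.5 km ⇒ ΔT = -9.45°C; T = -0.53°C
Environment:
  200–2800 m, environment: Δz = 2.6 km ⇒ ΔT = -11.96°C; T = 7.74°C
T_parcel − T_env = -0.53 − 7.74 = -8.27°C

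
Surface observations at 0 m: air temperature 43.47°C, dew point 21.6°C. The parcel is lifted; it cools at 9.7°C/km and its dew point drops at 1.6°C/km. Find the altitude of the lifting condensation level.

2700 m

T and T_d converge at 9.7 − 1.6 = 8.1°C per km
Height above start = (43.47 − 21.6) / 8.1 = 2.7 km
LCL altitude = 0 m + 2700 m = 2700 m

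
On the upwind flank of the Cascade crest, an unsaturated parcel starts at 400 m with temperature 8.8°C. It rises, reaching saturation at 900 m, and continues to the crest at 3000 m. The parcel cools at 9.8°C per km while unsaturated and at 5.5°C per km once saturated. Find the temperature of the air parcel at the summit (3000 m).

-7.65°C

400–900 m, dry: Δz = 0.5 km ⇒ ΔT = -4.9°C; T = 3.9°C
900–3000 m, saturated: Δz = 2.1 km ⇒ ΔT = -11.55°C; T = -7.65°C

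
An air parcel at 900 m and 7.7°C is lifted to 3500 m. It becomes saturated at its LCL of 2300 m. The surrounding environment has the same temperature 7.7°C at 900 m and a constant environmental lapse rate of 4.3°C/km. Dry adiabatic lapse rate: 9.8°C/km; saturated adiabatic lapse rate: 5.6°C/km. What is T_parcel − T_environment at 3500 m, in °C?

Parcel:
  From 900 m to 2300 m (dry): cools by 9.8 × 1.4 = 13.72°C, giving -6.02°C.
  From 2300 m to 3500 m (saturated): cools by 5.6 × 1.2 = 6.72°C, giving -12.74°C.
Environment:
  From 900 m to 3500 m (environment): cools by 4.3 × 2.6 = 11.18°C, giving -3.48°C.
T_parcel − T_env = -12.74 − (-3.48) = -9.26°C

-9.26°C (parcel cooler than environment)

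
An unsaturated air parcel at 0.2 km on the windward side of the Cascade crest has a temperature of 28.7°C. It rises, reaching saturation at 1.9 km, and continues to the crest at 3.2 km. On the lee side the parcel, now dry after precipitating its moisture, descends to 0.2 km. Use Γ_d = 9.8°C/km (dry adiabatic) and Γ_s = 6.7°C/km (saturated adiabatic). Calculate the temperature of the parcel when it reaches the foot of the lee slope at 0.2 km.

32.73°C

200–1900 m, dry: Δz = 1.7 km ⇒ ΔT = -16.66°C; T = 12.04°C
1900–3200 m, saturated: Δz = 1.3 km ⇒ ΔT = -8.71°C; T = 3.33°C
3200–200 m, dry descent: Δz = 3 km ⇒ ΔT = +29.4°C; T = 32.73°C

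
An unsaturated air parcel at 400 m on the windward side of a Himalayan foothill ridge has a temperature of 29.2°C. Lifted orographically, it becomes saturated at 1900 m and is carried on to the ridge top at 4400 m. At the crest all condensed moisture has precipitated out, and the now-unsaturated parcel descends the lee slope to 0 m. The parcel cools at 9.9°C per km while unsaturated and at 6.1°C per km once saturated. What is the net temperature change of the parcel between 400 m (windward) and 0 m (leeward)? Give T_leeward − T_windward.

400 → 1900 m (dry, 9.9°C/km): ΔT = -9.9 × 1.5 = -14.85°C → T = 14.35°C
1900 → 4400 m (saturated, 6.1°C/km): ΔT = -6.1 × 2.5 = -15.25°C → T = -0.9°C
4400 → 0 m (dry descent, 9.9°C/km): ΔT = +9.9 × 4.4 = +43.56°C → T = 42.66°C
Net change vs windward start: 42.66 − 29.2 = +13.46°C

+13.46°C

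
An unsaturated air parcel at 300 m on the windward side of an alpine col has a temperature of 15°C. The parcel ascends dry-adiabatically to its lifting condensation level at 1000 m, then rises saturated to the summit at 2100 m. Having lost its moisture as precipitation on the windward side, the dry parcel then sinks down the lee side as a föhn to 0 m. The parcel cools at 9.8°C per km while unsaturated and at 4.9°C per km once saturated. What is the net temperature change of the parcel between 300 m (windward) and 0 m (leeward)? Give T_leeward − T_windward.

300 → 1000 m (dry, 9.8°C/km): ΔT = -9.8 × 0.7 = -6.86°C → T = 8.14°C
1000 → 2100 m (saturated, 4.9°C/km): ΔT = -4.9 × 1.1 = -5.39°C → T = 2.75°C
2100 → 0 m (dry descent, 9.8°C/km): ΔT = +9.8 × 2.1 = +20.58°C → T = 23.33°C
Net change vs windward start: 23.33 − 15 = +8.33°C

+8.33°C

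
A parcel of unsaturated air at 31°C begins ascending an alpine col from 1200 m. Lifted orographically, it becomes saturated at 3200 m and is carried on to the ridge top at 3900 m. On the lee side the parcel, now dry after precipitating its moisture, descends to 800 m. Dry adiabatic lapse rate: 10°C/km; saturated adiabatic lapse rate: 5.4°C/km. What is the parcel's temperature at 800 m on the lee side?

38.22°C

1200–3200 m, dry: Δz = 2 km ⇒ ΔT = -20°C; T = 11°C
3200–3900 m, saturated: Δz = 0.7 km ⇒ ΔT = -3.78°C; T = 7.22°C
3900–800 m, dry descent: Δz = 3.1 km ⇒ ΔT = +31°C; T = 38.22°C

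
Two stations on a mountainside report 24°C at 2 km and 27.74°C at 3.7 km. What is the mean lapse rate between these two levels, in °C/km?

Γ = −ΔT/Δz = (24 − 27.74) / (3700 − 2000) m
  = -3.74°C / 1.7 km = -2.2°C/km

-2.2°C/km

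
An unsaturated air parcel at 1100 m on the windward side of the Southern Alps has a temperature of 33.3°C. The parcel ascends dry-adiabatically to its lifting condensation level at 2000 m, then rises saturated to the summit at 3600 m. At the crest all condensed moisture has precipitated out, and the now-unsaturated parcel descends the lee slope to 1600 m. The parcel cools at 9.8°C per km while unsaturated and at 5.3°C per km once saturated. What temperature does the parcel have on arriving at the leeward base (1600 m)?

35.6°C

Dry to 2000 m: -9.8 × 0.9 km = -8.82°C, so T = 24.48°C.
Saturated to 3600 m: -5.3 × 1.6 km = -8.48°C, so T = 16°C.
Dry descent to 1600 m: +9.8 × 2 km = +19.6°C, so T = 35.6°C.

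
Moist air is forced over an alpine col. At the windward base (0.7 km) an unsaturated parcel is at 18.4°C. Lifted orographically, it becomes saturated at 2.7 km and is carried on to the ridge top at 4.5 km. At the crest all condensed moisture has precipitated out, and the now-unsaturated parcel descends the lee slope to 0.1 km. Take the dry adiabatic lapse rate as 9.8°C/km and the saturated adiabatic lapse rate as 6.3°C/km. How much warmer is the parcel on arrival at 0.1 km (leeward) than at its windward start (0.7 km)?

700 → 2700 m (dry, 9.8°C/km): ΔT = -9.8 × 2 = -19.6°C → T = -1.2°C
2700 → 4500 m (saturated, 6.3°C/km): ΔT = -6.3 × 1.8 = -11.34°C → T = -12.54°C
4500 → 100 m (dry descent, 9.8°C/km): ΔT = +9.8 × 4.4 = +43.12°C → T = 30.58°C
Net change vs windward start: 30.58 − 18.4 = +12.18°C

+12.18°C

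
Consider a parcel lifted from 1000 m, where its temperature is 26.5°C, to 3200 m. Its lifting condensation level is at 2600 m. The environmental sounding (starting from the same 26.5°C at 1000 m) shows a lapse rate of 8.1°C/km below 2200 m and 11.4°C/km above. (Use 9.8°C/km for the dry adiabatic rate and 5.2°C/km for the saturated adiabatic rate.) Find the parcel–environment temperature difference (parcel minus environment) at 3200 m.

+2.32°C (parcel warmer than environment)

Parcel:
  From 1000 m to 2600 m (dry): cools by 9.8 × 1.6 = 15.68°C, giving 10.82°C.
  From 2600 m to 3200 m (saturated): cools by 5.2 × 0.6 = 3.12°C, giving 7.7°C.
Environment:
  From 1000 m to 2200 m (environment, lower layer): cools by 8.1 × 1.2 = 9.72°C, giving 16.78°C.
  From 2200 m to 3200 m (environment, upper layer): cools by 11.4 × 1 = 11.4°C, giving 5.38°C.
T_parcel − T_env = 7.7 − 5.38 = +2.32°C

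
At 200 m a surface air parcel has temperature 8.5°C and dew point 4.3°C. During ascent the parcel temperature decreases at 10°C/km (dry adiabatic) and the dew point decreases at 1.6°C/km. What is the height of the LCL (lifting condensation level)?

700 m

T and T_d converge at 10 − 1.6 = 8.4°C per km
Height above start = (8.5 − 4.3) / 8.4 = 0.5 km
LCL altitude = 200 m + 500 m = 700 m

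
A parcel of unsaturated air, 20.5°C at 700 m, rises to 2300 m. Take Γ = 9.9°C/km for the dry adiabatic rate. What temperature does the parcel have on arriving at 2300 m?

From 700 m to 2300 m (dry adiabatic): cools by 9.9 × 1.6 = 15.84°C, giving 4.66°C.

4.66°C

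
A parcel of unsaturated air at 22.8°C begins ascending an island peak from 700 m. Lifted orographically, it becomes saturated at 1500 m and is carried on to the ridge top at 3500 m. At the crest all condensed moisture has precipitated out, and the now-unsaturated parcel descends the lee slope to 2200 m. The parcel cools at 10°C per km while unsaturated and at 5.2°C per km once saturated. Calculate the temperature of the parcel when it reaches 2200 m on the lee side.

From 700 m to 1500 m (dry): cools by 10 × 0.8 = 8°C, giving 14.8°C.
From 1500 m to 3500 m (saturated): cools by 5.2 × 2 = 10.4°C, giving 4.4°C.
From 3500 m to 2200 m (dry descent): warms by 10 × 1.3 = 13°C, giving 17.4°C.

17.4°C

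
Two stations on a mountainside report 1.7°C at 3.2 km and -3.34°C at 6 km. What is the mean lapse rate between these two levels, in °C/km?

1.8°C/km

Γ = −ΔT/Δz = (1.7 − (-3.34)) / (6000 − 3200) m
  = 5.04°C / 2.8 km = 1.8°C/km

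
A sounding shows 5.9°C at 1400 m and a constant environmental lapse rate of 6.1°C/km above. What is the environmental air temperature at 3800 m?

From 1400 m to 3800 m (environmental): cools by 6.1 × 2.4 = 14.64°C, giving -8.74°C.

-8.74°C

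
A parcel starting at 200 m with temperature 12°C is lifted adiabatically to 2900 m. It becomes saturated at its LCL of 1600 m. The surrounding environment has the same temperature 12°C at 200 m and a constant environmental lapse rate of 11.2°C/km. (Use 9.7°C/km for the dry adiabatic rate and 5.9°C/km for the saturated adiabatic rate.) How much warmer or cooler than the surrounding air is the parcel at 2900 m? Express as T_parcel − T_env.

+8.99°C (parcel warmer than environment)

Parcel:
  200 → 1600 m (dry, 9.7°C/km): ΔT = -9.7 × 1.4 = -13.58°C → T = -1.58°C
  1600 → 2900 m (saturated, 5.9°C/km): ΔT = -5.9 × 1.3 = -7.67°C → T = -9.25°C
Environment:
  200 → 2900 m (environment, 11.2°C/km): ΔT = -11.2 × 2.7 = -30.24°C → T = -18.24°C
T_parcel − T_env = -9.25 − (-18.24) = +8.99°C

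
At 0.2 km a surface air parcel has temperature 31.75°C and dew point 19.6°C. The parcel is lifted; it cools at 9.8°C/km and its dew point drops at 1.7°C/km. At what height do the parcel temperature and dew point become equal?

T and T_d converge at 9.8 − 1.7 = 8.1°C per km
Height above start = (31.75 − 19.6) / 8.1 = 1.5 km
LCL altitude = 200 m + 1500 m = 1700 m

1.7 km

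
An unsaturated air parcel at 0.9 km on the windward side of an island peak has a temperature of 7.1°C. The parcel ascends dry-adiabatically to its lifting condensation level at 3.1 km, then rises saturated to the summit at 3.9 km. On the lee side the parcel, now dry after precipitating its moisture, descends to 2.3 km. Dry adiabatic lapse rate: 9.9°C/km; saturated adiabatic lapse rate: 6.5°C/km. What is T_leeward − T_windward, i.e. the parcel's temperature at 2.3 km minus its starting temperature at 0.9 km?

Dry to 3100 m: -9.9 × 2.2 km = -21.78°C, so T = -14.68°C.
Saturated to 3900 m: -6.5 × 0.8 km = -5.2°C, so T = -19.88°C.
Dry descent to 2300 m: +9.9 × 1.6 km = +15.84°C, so T = -4.04°C.
Net change vs windward start: -4.04 − 7.1 = -11.14°C

-11.14°C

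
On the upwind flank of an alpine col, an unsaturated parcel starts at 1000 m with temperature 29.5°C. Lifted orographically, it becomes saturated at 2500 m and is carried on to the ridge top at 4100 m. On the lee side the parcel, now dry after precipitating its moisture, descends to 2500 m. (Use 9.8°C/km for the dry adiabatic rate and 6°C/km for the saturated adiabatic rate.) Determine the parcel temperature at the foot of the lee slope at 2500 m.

1000 → 2500 m (dry, 9.8°C/km): ΔT = -9.8 × 1.5 = -14.7°C → T = 14.8°C
2500 → 4100 m (saturated, 6°C/km): ΔT = -6 × 1.6 = -9.6°C → T = 5.2°C
4100 → 2500 m (dry descent, 9.8°C/km): ΔT = +9.8 × 1.6 = +15.68°C → T = 20.88°C

20.88°C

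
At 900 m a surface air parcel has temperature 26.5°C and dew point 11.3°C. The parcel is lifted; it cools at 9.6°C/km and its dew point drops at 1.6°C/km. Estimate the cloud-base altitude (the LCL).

T and T_d converge at 9.6 − 1.6 = 8°C per km
Height above start = (26.5 − 11.3) / 8 = 1.9 km
LCL altitude = 900 m + 1900 m = 2800 m

2800 m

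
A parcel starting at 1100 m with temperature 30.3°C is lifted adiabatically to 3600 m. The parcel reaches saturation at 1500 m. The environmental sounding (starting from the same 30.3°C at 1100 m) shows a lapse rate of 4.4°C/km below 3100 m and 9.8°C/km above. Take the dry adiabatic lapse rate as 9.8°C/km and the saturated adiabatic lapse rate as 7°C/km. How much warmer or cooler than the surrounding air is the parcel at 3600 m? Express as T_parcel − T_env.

-4.92°C (parcel cooler than environment)

Parcel:
  From 1100 m to 1500 m (dry): cools by 9.8 × 0.4 = 3.92°C, giving 26.38°C.
  From 1500 m to 3600 m (saturated): cools by 7 × 2.1 = 14.7°C, giving 11.68°C.
Environment:
  From 1100 m to 3100 m (environment, lower layer): cools by 4.4 × 2 = 8.8°C, giving 21.5°C.
  From 3100 m to 3600 m (environment, upper layer): cools by 9.8 × 0.5 = 4.9°C, giving 16.6°C.
T_parcel − T_env = 11.68 − 16.6 = -4.92°C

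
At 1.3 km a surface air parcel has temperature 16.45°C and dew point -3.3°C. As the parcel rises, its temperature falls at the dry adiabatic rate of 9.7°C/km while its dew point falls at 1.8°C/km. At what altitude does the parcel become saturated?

T and T_d converge at 9.7 − 1.8 = 7.9°C per km
Height above start = (16.45 − (-3.3)) / 7.9 = 2.5 km
LCL altitude = 1300 m + 2500 m = 3800 m

3.8 km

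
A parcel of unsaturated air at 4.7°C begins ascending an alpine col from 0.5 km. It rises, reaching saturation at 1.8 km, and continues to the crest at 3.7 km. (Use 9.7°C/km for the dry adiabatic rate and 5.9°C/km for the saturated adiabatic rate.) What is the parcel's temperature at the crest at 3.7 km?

-19.12°C

500–1800 m, dry: Δz = 1.3 km ⇒ ΔT = -12.61°C; T = -7.91°C
1800–3700 m, saturated: Δz = 1.9 km ⇒ ΔT = -11.21°C; T = -19.12°C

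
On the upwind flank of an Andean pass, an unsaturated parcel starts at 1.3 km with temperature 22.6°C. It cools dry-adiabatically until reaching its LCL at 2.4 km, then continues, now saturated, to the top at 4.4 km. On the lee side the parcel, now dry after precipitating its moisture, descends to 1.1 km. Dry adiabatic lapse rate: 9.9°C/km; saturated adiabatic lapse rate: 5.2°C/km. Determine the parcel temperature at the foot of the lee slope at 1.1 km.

33.98°C

From 1300 m to 2400 m (dry): cools by 9.9 × 1.1 = 10.89°C, giving 11.71°C.
From 2400 m to 4400 m (saturated): cools by 5.2 × 2 = 10.4°C, giving 1.31°C.
From 4400 m to 1100 m (dry descent): warms by 9.9 × 3.3 = 32.67°C, giving 33.98°C.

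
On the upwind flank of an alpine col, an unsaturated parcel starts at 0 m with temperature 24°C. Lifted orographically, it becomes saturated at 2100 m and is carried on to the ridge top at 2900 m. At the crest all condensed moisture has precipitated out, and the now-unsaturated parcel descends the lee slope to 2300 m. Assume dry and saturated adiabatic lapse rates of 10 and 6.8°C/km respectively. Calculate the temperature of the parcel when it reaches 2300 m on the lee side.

3.56°C

From 0 m to 2100 m (dry): cools by 10 × 2.1 = 21°C, giving 3°C.
From 2100 m to 2900 m (saturated): cools by 6.8 × 0.8 = 5.44°C, giving -2.44°C.
From 2900 m to 2300 m (dry descent): warms by 10 × 0.6 = 6°C, giving 3.56°C.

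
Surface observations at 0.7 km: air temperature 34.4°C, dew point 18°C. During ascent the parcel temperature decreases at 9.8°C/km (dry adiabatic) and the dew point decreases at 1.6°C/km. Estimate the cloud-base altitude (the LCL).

2.7 km

T and T_d converge at 9.8 − 1.6 = 8.2°C per km
Height above start = (34.4 − 18) / 8.2 = 2 km
LCL altitude = 700 m + 2000 m = 2700 m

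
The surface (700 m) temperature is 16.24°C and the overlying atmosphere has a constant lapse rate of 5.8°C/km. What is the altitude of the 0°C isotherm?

Height above start = (16.24 − 0) / 5.8 = 2.8 km
Altitude = 700 m + 2800 m = 3500 m

3500 m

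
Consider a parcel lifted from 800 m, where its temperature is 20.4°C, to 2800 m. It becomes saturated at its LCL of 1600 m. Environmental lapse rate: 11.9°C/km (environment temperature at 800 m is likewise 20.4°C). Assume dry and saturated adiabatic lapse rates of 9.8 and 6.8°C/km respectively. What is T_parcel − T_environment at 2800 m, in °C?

+7.8°C (parcel warmer than environment)

Parcel:
  800–1600 m, dry: Δz = 0.8 km ⇒ ΔT = -7.84°C; T = 12.56°C
  1600–2800 m, saturated: Δz = 1.2 km ⇒ ΔT = -8.16°C; T = 4.4°C
Environment:
  800–2800 m, environment: Δz = 2 km ⇒ ΔT = -23.8°C; T = -3.4°C
T_parcel − T_env = 4.4 − (-3.4) = +7.8°C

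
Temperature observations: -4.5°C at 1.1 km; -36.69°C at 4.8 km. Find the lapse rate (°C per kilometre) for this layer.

Γ = −ΔT/Δz = (-4.5 − (-36.69)) / (4800 − 1100) m
  = 32.19°C / 3.7 km = 8.7°C/km

8.7°C/km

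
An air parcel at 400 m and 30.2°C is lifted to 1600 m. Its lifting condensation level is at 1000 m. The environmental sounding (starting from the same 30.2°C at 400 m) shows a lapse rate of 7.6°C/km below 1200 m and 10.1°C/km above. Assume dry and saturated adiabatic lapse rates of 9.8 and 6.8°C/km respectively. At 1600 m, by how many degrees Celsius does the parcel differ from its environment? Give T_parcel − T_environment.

Parcel:
  400–1000 m, dry: Δz = 0.6 km ⇒ ΔT = -5.88°C; T = 24.32°C
  1000–1600 m, saturated: Δz = 0.6 km ⇒ ΔT = -4.08°C; T = 20.24°C
Environment:
  400–1200 m, environment, lower layer: Δz = 0.8 km ⇒ ΔT = -6.08°C; T = 24.12°C
  1200–1600 m, environment, upper layer: Δz = 0.4 km ⇒ ΔT = -4.04°C; T = 20.08°C
T_parcel − T_env = 20.24 − 20.08 = +0.16°C

+0.16°C (parcel warmer than environment)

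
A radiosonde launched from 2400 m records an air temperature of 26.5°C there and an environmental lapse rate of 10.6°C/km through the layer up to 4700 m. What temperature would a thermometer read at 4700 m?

From 2400 m to 4700 m (environmental): cools by 10.6 × 2.3 = 24.38°C, giving 2.12°C.

2.12°C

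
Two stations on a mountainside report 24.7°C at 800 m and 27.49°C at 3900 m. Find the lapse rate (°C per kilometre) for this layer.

-0.9°C/km

Γ = −ΔT/Δz = (24.7 − 27.49) / (3900 − 800) m
  = -2.79°C / 3.1 km = -0.9°C/km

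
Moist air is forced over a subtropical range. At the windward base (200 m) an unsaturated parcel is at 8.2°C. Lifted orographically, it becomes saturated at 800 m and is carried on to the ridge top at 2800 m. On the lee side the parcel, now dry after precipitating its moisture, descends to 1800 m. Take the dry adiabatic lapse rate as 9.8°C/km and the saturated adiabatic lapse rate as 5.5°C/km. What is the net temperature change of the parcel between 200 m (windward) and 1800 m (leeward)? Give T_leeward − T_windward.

Dry to 800 m: -9.8 × 0.6 km = -5.88°C, so T = 2.32°C.
Saturated to 2800 m: -5.5 × 2 km = -11°C, so T = -8.68°C.
Dry descent to 1800 m: +9.8 × 1 km = +9.8°C, so T = 1.12°C.
Net change vs windward start: 1.12 − 8.2 = -7.08°C

-7.08°C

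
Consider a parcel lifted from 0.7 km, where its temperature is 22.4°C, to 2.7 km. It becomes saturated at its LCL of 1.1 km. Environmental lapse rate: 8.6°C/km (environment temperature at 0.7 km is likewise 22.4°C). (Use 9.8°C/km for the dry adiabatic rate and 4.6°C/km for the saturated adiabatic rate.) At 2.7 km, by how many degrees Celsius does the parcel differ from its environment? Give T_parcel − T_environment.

+5.92°C (parcel warmer than environment)

Parcel:
  700–1100 m, dry: Δz = 0.4 km ⇒ ΔT = -3.92°C; T = 18.48°C
  1100–2700 m, saturated: Δz = 1.6 km ⇒ ΔT = -7.36°C; T = 11.12°C
Environment:
  700–2700 m, environment: Δz = 2 km ⇒ ΔT = -17.2°C; T = 5.2°C
T_parcel − T_env = 11.12 − 5.2 = +5.92°C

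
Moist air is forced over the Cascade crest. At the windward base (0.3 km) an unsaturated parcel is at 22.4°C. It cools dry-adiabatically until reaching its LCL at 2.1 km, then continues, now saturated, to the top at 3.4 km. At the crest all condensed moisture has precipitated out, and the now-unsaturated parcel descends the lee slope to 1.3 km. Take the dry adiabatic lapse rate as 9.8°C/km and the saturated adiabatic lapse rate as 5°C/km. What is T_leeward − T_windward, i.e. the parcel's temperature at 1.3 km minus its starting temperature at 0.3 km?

From 300 m to 2100 m (dry): cools by 9.8 × 1.8 = 17.64°C, giving 4.76°C.
From 2100 m to 3400 m (saturated): cools by 5 × 1.3 = 6.5°C, giving -1.74°C.
From 3400 m to 1300 m (dry descent): warms by 9.8 × 2.1 = 20.58°C, giving 18.84°C.
Net change vs windward start: 18.84 − 22.4 = -3.56°C

-3.56°C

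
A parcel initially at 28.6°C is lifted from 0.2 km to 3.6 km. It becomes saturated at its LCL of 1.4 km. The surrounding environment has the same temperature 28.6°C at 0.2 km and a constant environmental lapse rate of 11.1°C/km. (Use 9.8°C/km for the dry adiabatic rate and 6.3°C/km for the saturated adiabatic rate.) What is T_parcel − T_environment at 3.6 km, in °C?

Parcel:
  Dry to 1400 m: -9.8 × 1.2 km = -11.76°C, so T = 16.84°C.
  Saturated to 3600 m: -6.3 × 2.2 km = -13.86°C, so T = 2.98°C.
Environment:
  Environment to 3600 m: -11.1 × 3.4 km = -37.74°C, so T = -9.14°C.
T_parcel − T_env = 2.98 − (-9.14) = +12.12°C

+12.12°C (parcel warmer than environment)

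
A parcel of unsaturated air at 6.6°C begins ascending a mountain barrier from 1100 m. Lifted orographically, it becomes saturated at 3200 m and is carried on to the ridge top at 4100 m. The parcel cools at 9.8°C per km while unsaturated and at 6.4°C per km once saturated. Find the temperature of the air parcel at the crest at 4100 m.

1100 → 3200 m (dry, 9.8°C/km): ΔT = -9.8 × 2.1 = -20.58°C → T = -13.98°C
3200 → 4100 m (saturated, 6.4°C/km): ΔT = -6.4 × 0.9 = -5.76°C → T = -19.74°C

-19.74°C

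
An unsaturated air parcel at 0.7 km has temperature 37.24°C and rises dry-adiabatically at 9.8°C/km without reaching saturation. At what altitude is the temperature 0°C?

Height above start = (37.24 − 0) / 9.8 = 3.8 km
Altitude = 700 m + 3800 m = 4500 m

4.5 km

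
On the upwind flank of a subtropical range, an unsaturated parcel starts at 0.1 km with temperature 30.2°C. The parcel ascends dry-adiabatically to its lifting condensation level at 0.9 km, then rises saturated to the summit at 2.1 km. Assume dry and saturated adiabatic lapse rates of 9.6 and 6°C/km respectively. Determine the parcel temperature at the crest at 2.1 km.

100 → 900 m (dry, 9.6°C/km): ΔT = -9.6 × 0.8 = -7.68°C → T = 22.52°C
900 → 2100 m (saturated, 6°C/km): ΔT = -6 × 1.2 = -7.2°C → T = 15.32°C

15.32°C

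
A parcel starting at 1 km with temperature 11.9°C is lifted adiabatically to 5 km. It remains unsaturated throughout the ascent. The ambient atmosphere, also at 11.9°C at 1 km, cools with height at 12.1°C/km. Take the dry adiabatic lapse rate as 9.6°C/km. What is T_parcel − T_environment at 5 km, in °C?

+10°C (parcel warmer than environment)

Parcel:
  From 1000 m to 5000 m (dry): cools by 9.6 × 4 = 38.4°C, giving -26.5°C.
Environment:
  From 1000 m to 5000 m (environment): cools by 12.1 × 4 = 48.4°C, giving -36.5°C.
T_parcel − T_env = -26.5 − (-36.5) = +10°C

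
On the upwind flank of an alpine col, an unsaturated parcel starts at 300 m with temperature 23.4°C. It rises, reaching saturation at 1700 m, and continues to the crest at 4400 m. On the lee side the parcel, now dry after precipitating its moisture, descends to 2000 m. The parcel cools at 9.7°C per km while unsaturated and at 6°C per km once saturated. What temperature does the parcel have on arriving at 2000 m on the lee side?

Dry to 1700 m: -9.7 × 1.4 km = -13.58°C, so T = 9.82°C.
Saturated to 4400 m: -6 × 2.7 km = -16.2°C, so T = -6.38°C.
Dry descent to 2000 m: +9.7 × 2.4 km = +23.28°C, so T = 16.9°C.

16.9°C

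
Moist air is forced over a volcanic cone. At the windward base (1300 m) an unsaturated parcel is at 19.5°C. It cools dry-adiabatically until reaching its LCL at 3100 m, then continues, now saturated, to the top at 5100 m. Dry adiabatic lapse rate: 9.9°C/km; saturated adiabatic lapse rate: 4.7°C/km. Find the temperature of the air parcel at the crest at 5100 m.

-7.72°C

1300–3100 m, dry: Δz = 1.8 km ⇒ ΔT = -17.82°C; T = 1.68°C
3100–5100 m, saturated: Δz = 2 km ⇒ ΔT = -9.4°C; T = -7.72°C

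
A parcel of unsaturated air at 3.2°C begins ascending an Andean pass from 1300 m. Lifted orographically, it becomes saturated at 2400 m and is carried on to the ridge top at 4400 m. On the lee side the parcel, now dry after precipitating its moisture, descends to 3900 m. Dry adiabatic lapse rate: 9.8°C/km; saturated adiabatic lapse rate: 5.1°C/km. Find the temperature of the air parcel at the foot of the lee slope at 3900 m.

1300–2400 m, dry: Δz = 1.1 km ⇒ ΔT = -10.78°C; T = -7.58°C
2400–4400 m, saturated: Δz = 2 km ⇒ ΔT = -10.2°C; T = -17.78°C
4400–3900 m, dry descent: Δz = 0.5 km ⇒ ΔT = +4.9°C; T = -12.88°C

-12.88°C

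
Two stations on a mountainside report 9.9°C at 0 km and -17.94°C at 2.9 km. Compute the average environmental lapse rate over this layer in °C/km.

9.6°C/km

Γ = −ΔT/Δz = (9.9 − (-17.94)) / (2900 − 0) m
  = 27.84°C / 2.9 km = 9.6°C/km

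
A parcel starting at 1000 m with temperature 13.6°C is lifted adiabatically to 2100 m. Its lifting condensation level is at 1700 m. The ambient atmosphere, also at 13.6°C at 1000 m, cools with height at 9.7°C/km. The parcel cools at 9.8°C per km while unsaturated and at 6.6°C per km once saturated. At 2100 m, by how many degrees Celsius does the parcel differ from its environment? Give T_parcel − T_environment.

Parcel:
  1000 → 1700 m (dry, 9.8°C/km): ΔT = -9.8 × 0.7 = -6.86°C → T = 6.74°C
  1700 → 2100 m (saturated, 6.6°C/km): ΔT = -6.6 × 0.4 = -2.64°C → T = 4.1°C
Environment:
  1000 → 2100 m (environment, 9.7°C/km): ΔT = -9.7 × 1.1 = -10.67°C → T = 2.93°C
T_parcel − T_env = 4.1 − 2.93 = +1.17°C

+1.17°C (parcel warmer than environment)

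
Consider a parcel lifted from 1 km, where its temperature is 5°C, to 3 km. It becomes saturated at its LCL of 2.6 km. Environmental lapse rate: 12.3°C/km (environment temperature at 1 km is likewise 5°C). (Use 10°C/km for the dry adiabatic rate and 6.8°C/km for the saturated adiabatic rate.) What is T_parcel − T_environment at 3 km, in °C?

Parcel:
  1000–2600 m, dry: Δz = 1.6 km ⇒ ΔT = -16°C; T = -11°C
  2600–3000 m, saturated: Δz = 0.4 km ⇒ ΔT = -2.72°C; T = -13.72°C
Environment:
  1000–3000 m, environment: Δz = 2 km ⇒ ΔT = -24.6°C; T = -19.6°C
T_parcel − T_env = -13.72 − (-19.6) = +5.88°C

+5.88°C (parcel warmer than environment)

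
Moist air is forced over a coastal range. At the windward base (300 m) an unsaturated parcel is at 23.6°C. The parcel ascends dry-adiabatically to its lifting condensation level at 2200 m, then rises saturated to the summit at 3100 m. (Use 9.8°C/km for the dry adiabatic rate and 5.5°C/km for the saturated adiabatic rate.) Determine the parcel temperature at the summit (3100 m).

Dry to 2200 m: -9.8 × 1.9 km = -18.62°C, so T = 4.98°C.
Saturated to 3100 m: -5.5 × 0.9 km = -4.95°C, so T = 0.03°C.

0.03°C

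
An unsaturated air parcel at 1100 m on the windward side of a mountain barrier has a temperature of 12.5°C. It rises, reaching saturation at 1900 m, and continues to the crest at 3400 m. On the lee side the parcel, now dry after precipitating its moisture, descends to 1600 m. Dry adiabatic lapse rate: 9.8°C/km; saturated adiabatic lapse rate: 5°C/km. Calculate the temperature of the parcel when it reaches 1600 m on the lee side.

14.8°C

Dry to 1900 m: -9.8 × 0.8 km = -7.84°C, so T = 4.66°C.
Saturated to 3400 m: -5 × 1.5 km = -7.5°C, so T = -2.84°C.
Dry descent to 1600 m: +9.8 × 1.8 km = +17.64°C, so T = 14.8°C.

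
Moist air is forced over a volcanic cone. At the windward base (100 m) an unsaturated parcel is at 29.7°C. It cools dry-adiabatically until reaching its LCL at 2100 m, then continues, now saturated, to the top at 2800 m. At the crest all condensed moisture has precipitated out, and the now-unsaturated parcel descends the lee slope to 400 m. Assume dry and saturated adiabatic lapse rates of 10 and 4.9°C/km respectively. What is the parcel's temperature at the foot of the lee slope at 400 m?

100–2100 m, dry: Δz = 2 km ⇒ ΔT = -20°C; T = 9.7°C
2100–2800 m, saturated: Δz = 0.7 km ⇒ ΔT = -3.43°C; T = 6.27°C
2800–400 m, dry descent: Δz = 2.4 km ⇒ ΔT = +24°C; T = 30.27°C

30.27°C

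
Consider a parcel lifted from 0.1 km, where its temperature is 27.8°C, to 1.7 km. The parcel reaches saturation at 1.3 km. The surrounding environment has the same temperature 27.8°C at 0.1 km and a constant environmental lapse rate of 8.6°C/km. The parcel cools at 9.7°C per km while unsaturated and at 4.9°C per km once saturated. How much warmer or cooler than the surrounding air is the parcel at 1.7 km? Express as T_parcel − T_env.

+0.16°C (parcel warmer than environment)

Parcel:
  100 → 1300 m (dry, 9.7°C/km): ΔT = -9.7 × 1.2 = -11.64°C → T = 16.16°C
  1300 → 1700 m (saturated, 4.9°C/km): ΔT = -4.9 × 0.4 = -1.96°C → T = 14.2°C
Environment:
  100 → 1700 m (environment, 8.6°C/km): ΔT = -8.6 × 1.6 = -13.76°C → T = 14.04°C
T_parcel − T_env = 14.2 − 14.04 = +0.16°C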